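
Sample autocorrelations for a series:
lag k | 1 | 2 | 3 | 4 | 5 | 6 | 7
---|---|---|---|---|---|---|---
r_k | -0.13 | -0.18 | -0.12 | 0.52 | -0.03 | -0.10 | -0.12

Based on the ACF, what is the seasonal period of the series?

The largest autocorrelation is r_4 = 0.52; the remaining lags stay at or below -0.03.
The dominant spike at lag 4 indicates a seasonal period of 4.

4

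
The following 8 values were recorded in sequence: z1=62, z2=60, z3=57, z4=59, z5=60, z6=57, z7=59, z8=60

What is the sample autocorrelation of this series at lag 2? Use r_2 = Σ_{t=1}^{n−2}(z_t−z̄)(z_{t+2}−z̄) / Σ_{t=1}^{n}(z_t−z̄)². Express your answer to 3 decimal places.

-0.481

Mean z̄ = (62 + 60 + 57 + 59 + 60 + 57 + 59 + 60)/8 = 59.2500
Deviations from mean: 2.7500, 0.7500, -2.2500, -0.2500, 0.7500, -2.2500, -0.2500, 0.7500
Σ(z_t−z̄)(z_{t+2}−z̄) = (-6.1875) + (-0.1875) + (-1.6875) + (0.5625) + (-0.1875) + (-1.6875) = -9.3750
Denominator Σ(z_t−z̄)² = 19.5000
r_2 = -9.3750 / 19.5000 = -0.481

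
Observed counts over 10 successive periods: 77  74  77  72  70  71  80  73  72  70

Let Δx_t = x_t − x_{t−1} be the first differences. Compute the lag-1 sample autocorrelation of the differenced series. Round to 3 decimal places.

First differences Δx: -3, 3, -5, -2, 1, 9, -7, -1, -2
Mean of differences = -0.7778
Numerator Σ(Δx_t−Δx̄)(Δx_{t+1}−Δx̄) = -63.1605
Denominator Σ(Δx_t−Δx̄)² = 177.5556
r_1(Δx) = -63.1605 / 177.5556 = -0.356

-0.356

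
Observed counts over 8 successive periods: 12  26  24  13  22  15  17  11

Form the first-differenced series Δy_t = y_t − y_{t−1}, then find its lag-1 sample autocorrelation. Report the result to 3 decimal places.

First differences Δy: 14, -2, -11, 9, -7, 2, -6
Mean of differences = -0.1429
Numerator Σ(Δy_t−Δȳ)(Δy_{t+1}−Δȳ) = -195.3061
Denominator Σ(Δy_t−Δȳ)² = 490.8571
r_1(Δy) = -195.3061 / 490.8571 = -0.398

-0.398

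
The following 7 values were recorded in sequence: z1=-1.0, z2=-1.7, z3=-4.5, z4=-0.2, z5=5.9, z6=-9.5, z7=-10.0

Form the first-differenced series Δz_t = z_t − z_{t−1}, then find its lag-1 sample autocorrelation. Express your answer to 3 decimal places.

-0.292

First differences Δz: -0.7, -2.8, 4.3, 6.1, -15.4, -0.5
Mean of differences = -1.5000
Numerator Σ(Δz_t−Δz̄)(Δz_{t+1}−Δz̄) = -84.0400
Denominator Σ(Δz_t−Δz̄)² = 287.9400
r_1(Δz) = -84.0400 / 287.9400 = -0.292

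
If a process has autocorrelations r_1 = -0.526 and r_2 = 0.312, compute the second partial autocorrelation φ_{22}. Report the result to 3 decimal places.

φ_{22} = (r_2 − r_1²) / (1 − r_1²)
r_1² = (-0.526)² = 0.276676
Numerator = 0.312 − 0.2767 = 0.0353; denominator = 1 − 0.2767 = 0.7233
φ_{22} = 0.0353 / 0.7233 = 0.049

0.049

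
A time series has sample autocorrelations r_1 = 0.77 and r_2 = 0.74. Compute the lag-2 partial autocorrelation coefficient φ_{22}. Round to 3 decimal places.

φ_{22} = (r_2 − r_1²) / (1 − r_1²)
r_1² = (0.77)² = 0.5929
Numerator = 0.74 − 0.5929 = 0.1471; denominator = 1 − 0.5929 = 0.4071
φ_{22} = 0.1471 / 0.4071 = 0.361

0.361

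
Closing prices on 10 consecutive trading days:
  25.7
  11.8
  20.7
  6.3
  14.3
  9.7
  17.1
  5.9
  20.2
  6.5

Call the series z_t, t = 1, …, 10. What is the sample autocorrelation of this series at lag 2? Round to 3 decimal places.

0.563

Mean z̄ = (25.7 + 11.8 + 20.7 + 6.3 + 14.3 + 9.7 + 17.1 + 5.9 + 20.2 + 6.5)/10 = 13.8200
Numerator Σ_{t=1}^{8}(z_t−z̄)(z_{t+2}−z̄) = 244.3152
Denominator Σ(z_t−z̄)² = 434.0760
r_2 = 244.3152 / 434.0760 = 0.563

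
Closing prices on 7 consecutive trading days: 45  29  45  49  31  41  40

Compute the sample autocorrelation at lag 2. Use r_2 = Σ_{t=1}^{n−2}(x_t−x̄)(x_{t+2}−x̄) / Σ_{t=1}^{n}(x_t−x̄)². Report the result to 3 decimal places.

Mean x̄ = (45 + 29 + 45 + 49 + 31 + 41 + 40)/7 = 40.0000
Deviations from mean: 5.0000, -11.0000, 5.0000, 9.0000, -9.0000, 1.0000, 0.0000
Numerator Σ_{t=1}^{5}(x_t−x̄)(x_{t+2}−x̄) = -110.0000
Denominator Σ(x_t−x̄)² = 334.0000
r_2 = -110.0000 / 334.0000 = -0.329

-0.329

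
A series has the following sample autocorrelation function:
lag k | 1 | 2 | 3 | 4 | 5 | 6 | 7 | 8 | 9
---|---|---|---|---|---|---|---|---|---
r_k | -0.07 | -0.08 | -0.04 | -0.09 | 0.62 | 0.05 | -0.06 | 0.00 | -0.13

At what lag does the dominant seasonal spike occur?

The largest autocorrelation is r_5 = 0.62; the remaining lags stay at or below 0.05.
The dominant spike at lag 5 indicates a seasonal period of 5.

5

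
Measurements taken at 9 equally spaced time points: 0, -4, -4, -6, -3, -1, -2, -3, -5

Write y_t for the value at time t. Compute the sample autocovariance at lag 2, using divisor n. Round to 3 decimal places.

Mean ȳ = (0 − 4 − 4 − 6 − 3 − 1 − 2 − 3 − 5)/9 = -3.1111
Σ_{t=1}^{7}(y_t−ȳ)(y_{t+2}−ȳ) = -8.1358
γ_2 = -8.1358 / 9 = -0.904

-0.904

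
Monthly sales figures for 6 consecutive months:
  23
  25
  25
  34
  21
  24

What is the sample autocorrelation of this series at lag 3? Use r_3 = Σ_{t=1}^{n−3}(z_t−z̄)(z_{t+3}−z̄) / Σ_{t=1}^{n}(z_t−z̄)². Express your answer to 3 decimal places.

-0.181

Mean z̄ = (23 + 25 + 25 + 34 + 21 + 24)/6 = 25.3333
Deviations from mean: -2.3333, -0.3333, -0.3333, 8.6667, -4.3333, -1.3333
Numerator Σ_{t=1}^{3}(z_t−z̄)(z_{t+3}−z̄) = -18.3333
Denominator Σ(z_t−z̄)² = 101.3333
r_3 = -18.3333 / 101.3333 = -0.181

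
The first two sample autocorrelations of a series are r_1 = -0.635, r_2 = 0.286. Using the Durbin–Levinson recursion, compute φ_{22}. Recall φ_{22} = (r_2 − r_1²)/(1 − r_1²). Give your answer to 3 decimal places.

-0.196

φ_{22} = (r_2 − r_1²) / (1 − r_1²)
r_1² = (-0.635)² = 0.403225
Numerator = 0.286 − 0.4032 = -0.1172; denominator = 1 − 0.4032 = 0.5968
φ_{22} = -0.1172 / 0.5968 = -0.196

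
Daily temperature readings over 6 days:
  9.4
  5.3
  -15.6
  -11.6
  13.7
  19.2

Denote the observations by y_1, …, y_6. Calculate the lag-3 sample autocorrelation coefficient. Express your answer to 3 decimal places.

-0.378

Mean ȳ = (9.4 + 5.3 − 15.6 − 11.6 + 13.7 + 19.2)/6 = 3.4000
Deviations from mean: 6.0000, 1.9000, -19.0000, -15.0000, 10.3000, 15.8000
Σ(y_t−ȳ)(y_{t+3}−ȳ) = (-90.0000) + (19.5700) + (-300.2000) = -370.6300
Denominator Σ(y_t−ȳ)² = 981.3400
r_3 = -370.6300 / 981.3400 = -0.378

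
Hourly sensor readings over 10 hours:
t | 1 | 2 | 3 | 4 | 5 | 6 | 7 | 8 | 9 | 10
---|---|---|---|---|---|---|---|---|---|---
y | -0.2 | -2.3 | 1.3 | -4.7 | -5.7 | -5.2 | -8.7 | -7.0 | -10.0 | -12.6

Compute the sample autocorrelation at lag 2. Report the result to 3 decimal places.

0.372

Mean ȳ = (-0.2 − 2.3 + 1.3 − 4.7 − 5.7 − 5.2 − 8.7 − 7.0 − 10.0 − 12.6)/10 = -5.5100
Numerator Σ_{t=1}^{8}(y_t−ȳ)(y_{t+2}−ȳ) = 62.7498
Denominator Σ(y_t−ȳ)² = 168.4890
r_2 = 62.7498 / 168.4890 = 0.372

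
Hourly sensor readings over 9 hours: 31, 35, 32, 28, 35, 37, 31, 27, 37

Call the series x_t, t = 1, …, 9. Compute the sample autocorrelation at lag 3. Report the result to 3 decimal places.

Mean x̄ = (31 + 35 + 32 + 28 + 35 + 37 + 31 + 27 + 37)/9 = 32.5556
Σ(x_t−x̄)(x_{t+3}−x̄) = (7.0864) + (5.9753) + (-2.4691) + (7.0864) + (-13.5802) + (19.7531) = 23.8519
Denominator Σ(x_t−x̄)² = 108.2222
r_3 = 23.8519 / 108.2222 = 0.220

0.220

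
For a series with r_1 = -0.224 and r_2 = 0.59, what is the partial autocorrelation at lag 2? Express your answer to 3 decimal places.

0.568

φ_{22} = (r_2 − r_1²) / (1 − r_1²)
r_1² = (-0.224)² = 0.050176
Numerator = 0.59 − 0.0502 = 0.5398; denominator = 1 − 0.0502 = 0.9498
φ_{22} = 0.5398 / 0.9498 = 0.568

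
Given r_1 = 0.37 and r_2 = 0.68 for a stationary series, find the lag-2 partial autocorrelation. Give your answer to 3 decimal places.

φ_{22} = (r_2 − r_1²) / (1 − r_1²)
r_1² = (0.37)² = 0.1369
Numerator = 0.68 − 0.1369 = 0.5431; denominator = 1 − 0.1369 = 0.8631
φ_{22} = 0.5431 / 0.8631 = 0.629

0.629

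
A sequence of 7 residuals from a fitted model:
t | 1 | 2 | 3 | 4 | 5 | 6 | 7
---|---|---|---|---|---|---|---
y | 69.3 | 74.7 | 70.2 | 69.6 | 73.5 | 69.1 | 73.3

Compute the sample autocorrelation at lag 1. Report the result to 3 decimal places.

Mean ȳ = (69.3 + 74.7 + 70.2 + 69.6 + 73.5 + 69.1 + 73.3)/7 = 71.3857
Numerator Σ_{t=1}^{6}(y_t−ȳ)(y_{t+1}−ȳ) = -21.7088
Denominator Σ(y_t−ȳ)² = 33.2886
r_1 = -21.7088 / 33.2886 = -0.652

-0.652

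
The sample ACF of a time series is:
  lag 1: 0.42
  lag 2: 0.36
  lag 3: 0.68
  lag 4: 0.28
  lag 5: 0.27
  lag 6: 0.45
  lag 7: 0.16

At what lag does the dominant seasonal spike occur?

The largest autocorrelation is r_3 = 0.68, with a weaker echo at lag 6 (0.45); the remaining lags stay at or below 0.42. The elevated value at lag 1 (0.42), dropping to 0.36 at lag 2, reflects decaying short-term dependence rather than seasonality.
The dominant spike at lag 3 indicates a seasonal period of 3.

3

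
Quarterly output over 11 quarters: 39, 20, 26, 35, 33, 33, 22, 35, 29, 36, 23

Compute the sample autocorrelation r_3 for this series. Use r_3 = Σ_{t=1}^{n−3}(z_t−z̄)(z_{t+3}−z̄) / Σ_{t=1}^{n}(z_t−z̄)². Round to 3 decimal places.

Mean z̄ = (39 + 20 + 26 + 35 + 33 + 33 + 22 + 35 + 29 + 36 + 23)/11 = 30.0909
Numerator Σ_{t=1}^{8}(z_t−z̄)(z_{t+3}−z̄) = -108.7521
Denominator Σ(z_t−z̄)² = 414.9091
r_3 = -108.7521 / 414.9091 = -0.262

-0.262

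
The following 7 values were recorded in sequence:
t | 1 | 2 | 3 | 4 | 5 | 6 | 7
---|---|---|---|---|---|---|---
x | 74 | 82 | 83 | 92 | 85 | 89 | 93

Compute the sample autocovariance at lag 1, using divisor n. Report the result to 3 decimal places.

Mean x̄ = (74 + 82 + 83 + 92 + 85 + 89 + 93)/7 = 85.4286
Deviations: -11.4286, -3.4286, -2.4286, 6.5714, -0.4286, 3.5714, 7.5714
Σ_{t=1}^{6}(x_t−x̄)(x_{t+1}−x̄) = 54.2449
γ_1 = 54.2449 / 7 = 7.749

7.749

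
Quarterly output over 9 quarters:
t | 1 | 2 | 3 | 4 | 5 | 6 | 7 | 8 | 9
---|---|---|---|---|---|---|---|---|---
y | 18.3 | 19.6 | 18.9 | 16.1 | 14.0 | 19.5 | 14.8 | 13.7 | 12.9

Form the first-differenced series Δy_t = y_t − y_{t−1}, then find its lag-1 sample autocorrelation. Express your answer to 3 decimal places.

First differences Δy: 1.3, -0.7, -2.8, -2.1, 5.5, -4.7, -1.1, -0.8
Mean of differences = -0.6750
Numerator Σ(Δy_t−Δȳ)(Δy_{t+1}−Δȳ) = -28.8581
Denominator Σ(Δy_t−Δȳ)² = 64.9750
r_1(Δy) = -28.8581 / 64.9750 = -0.444

-0.444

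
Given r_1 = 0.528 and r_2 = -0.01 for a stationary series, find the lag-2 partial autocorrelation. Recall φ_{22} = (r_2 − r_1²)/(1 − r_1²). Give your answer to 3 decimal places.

φ_{22} = (r_2 − r_1²) / (1 − r_1²)
r_1² = (0.528)² = 0.278784
Numerator = -0.01 − 0.2788 = -0.2888; denominator = 1 − 0.2788 = 0.7212
φ_{22} = -0.2888 / 0.7212 = -0.400

-0.400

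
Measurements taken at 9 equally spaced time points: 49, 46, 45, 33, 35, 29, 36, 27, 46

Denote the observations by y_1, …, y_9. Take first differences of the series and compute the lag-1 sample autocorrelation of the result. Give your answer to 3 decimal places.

First differences Δy: -3, -1, -12, 2, -6, 7, -9, 19
Mean of differences = -0.3750
Numerator Σ(Δy_t−Δȳ)(Δy_{t+1}−Δȳ) = -304.2656
Denominator Σ(Δy_t−Δȳ)² = 683.8750
r_1(Δy) = -304.2656 / 683.8750 = -0.445

-0.445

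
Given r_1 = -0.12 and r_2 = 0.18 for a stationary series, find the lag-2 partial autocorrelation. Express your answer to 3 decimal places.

0.168

φ_{22} = (r_2 − r_1²) / (1 − r_1²)
r_1² = (-0.12)² = 0.0144
Numerator = 0.18 − 0.0144 = 0.1656; denominator = 1 − 0.0144 = 0.9856
φ_{22} = 0.1656 / 0.9856 = 0.168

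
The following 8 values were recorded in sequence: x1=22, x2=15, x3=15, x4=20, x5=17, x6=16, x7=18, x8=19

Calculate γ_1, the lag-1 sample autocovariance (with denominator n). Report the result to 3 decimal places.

-1.352

Mean x̄ = (22 + 15 + 15 + 20 + 17 + 16 + 18 + 19)/8 = 17.7500
Deviations: 4.2500, -2.7500, -2.7500, 2.2500, -0.7500, -1.7500, 0.2500, 1.2500
Σ_{t=1}^{7}(x_t−x̄)(x_{t+1}−x̄) = -10.8125
γ_1 = -10.8125 / 8 = -1.352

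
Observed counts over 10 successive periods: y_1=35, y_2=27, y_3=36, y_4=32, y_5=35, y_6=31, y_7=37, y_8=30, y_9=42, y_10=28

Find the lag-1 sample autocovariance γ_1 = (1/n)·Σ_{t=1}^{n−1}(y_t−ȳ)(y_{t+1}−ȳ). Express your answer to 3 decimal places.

Mean ȳ = (35 + 27 + 36 + 32 + 35 + 31 + 37 + 30 + 42 + 28)/10 = 33.3000
Σ_{t=1}^{9}(y_t−ȳ)(y_{t+1}−ȳ) = -132.8900
γ_1 = -132.8900 / 10 = -13.289

-13.289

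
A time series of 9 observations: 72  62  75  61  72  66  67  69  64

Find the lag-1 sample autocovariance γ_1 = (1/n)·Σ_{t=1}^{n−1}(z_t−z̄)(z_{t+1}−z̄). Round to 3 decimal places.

Mean z̄ = (72 + 62 + 75 + 61 + 72 + 66 + 67 + 69 + 64)/9 = 67.5556
Σ_{t=1}^{8}(z_t−z̄)(z_{t+1}−z̄) = -155.9753
γ_1 = -155.9753 / 9 = -17.331

-17.331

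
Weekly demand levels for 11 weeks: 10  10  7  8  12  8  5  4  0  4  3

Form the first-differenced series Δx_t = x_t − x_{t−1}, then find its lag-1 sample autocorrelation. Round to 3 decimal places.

First differences Δx: 0, -3, 1, 4, -4, -3, -1, -4, 4, -1
Mean of differences = -0.7000
Numerator Σ(Δx_t−Δx̄)(Δx_{t+1}−Δx̄) = -20.6900
Denominator Σ(Δx_t−Δx̄)² = 80.1000
r_1(Δx) = -20.6900 / 80.1000 = -0.258

-0.258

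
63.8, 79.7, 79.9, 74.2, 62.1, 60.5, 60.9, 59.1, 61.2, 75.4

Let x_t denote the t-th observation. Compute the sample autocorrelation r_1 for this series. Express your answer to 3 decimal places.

Mean x̄ = (63.8 + 79.7 + 79.9 + 74.2 + 62.1 + 60.5 + 60.9 + 59.1 + 61.2 + 75.4)/10 = 67.6800
Numerator Σ_{t=1}^{9}(x_t−x̄)(x_{t+1}−x̄) = 296.0296
Denominator Σ(x_t−x̄)² = 655.2360
r_1 = 296.0296 / 655.2360 = 0.452

0.452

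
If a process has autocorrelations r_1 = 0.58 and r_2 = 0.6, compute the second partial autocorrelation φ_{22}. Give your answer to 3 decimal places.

φ_{22} = (r_2 − r_1²) / (1 − r_1²)
r_1² = (0.58)² = 0.3364
Numerator = 0.6 − 0.3364 = 0.2636; denominator = 1 − 0.3364 = 0.6636
φ_{22} = 0.2636 / 0.6636 = 0.397

0.397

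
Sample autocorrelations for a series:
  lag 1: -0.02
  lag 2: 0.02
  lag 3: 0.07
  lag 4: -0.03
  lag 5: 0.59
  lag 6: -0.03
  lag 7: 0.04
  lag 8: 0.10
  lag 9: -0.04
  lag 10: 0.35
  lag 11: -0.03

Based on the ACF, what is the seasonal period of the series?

The largest autocorrelation is r_5 = 0.59, with a weaker echo at lag 10 (0.35); the remaining lags stay at or below 0.10.
The dominant spike at lag 5 indicates a seasonal period of 5.

5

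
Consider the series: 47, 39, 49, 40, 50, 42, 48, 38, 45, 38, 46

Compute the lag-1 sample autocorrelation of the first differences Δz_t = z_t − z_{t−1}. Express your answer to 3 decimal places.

-0.881

First differences Δz: -8, 10, -9, 10, -8, 6, -10, 7, -7, 8
Mean of differences = -0.1000
Numerator Σ(Δz_t−Δz̄)(Δz_{t+1}−Δz̄) = -623.1100
Denominator Σ(Δz_t−Δz̄)² = 706.9000
r_1(Δz) = -623.1100 / 706.9000 = -0.881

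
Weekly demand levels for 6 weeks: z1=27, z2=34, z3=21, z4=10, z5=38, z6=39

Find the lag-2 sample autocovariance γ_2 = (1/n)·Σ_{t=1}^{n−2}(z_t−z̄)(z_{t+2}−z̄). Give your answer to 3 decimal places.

Mean z̄ = (27 + 34 + 21 + 10 + 38 + 39)/6 = 28.1667
Σ_{t=1}^{4}(z_t−z̄)(z_{t+2}−z̄) = -364.8889
γ_2 = -364.8889 / 6 = -60.815

-60.815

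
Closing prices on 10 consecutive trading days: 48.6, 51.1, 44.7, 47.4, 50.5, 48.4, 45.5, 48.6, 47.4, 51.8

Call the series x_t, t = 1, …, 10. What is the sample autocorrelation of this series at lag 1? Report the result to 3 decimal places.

Mean x̄ = (48.6 + 51.1 + 44.7 + 47.4 + 50.5 + 48.4 + 45.5 + 48.6 + 47.4 + 51.8)/10 = 48.4000
Numerator Σ_{t=1}^{9}(x_t−x̄)(x_{t+1}−x̄) = -12.0300
Denominator Σ(x_t−x̄)² = 47.4400
r_1 = -12.0300 / 47.4400 = -0.254

-0.254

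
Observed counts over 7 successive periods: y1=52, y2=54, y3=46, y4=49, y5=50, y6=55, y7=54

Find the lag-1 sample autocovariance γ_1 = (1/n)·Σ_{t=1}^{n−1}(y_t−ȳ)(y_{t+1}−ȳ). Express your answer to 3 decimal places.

Mean ȳ = (52 + 54 + 46 + 49 + 50 + 55 + 54)/7 = 51.4286
Deviations: 0.5714, 2.5714, -5.4286, -2.4286, -1.4286, 3.5714, 2.5714
Σ_{t=1}^{6}(y_t−ȳ)(y_{t+1}−ȳ) = 8.2449
γ_1 = 8.2449 / 7 = 1.178

1.178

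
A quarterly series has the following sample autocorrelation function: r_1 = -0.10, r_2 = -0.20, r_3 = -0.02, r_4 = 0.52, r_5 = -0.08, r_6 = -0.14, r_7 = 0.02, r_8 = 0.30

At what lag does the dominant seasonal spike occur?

The largest autocorrelation is r_4 = 0.52, with a weaker echo at lag 8 (0.30); the remaining lags stay at or below 0.02.
The dominant spike at lag 4 indicates a seasonal period of 4.

4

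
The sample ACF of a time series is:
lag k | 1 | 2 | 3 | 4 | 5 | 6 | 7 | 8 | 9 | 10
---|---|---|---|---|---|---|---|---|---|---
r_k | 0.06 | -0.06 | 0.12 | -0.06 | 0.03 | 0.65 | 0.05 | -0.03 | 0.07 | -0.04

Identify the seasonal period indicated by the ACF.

The largest autocorrelation is r_6 = 0.65; the remaining lags stay at or below 0.12.
The dominant spike at lag 6 indicates a seasonal period of 6.

6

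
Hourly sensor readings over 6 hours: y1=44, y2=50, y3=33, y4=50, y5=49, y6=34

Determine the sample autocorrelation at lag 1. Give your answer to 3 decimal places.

Mean ȳ = (44 + 50 + 33 + 50 + 49 + 34)/6 = 43.3333
Deviations from mean: 0.6667, 6.6667, -10.3333, 6.6667, 5.6667, -9.3333
Numerator Σ_{t=1}^{5}(y_t−ȳ)(y_{t+1}−ȳ) = -148.4444
Denominator Σ(y_t−ȳ)² = 315.3333
r_1 = -148.4444 / 315.3333 = -0.471

-0.471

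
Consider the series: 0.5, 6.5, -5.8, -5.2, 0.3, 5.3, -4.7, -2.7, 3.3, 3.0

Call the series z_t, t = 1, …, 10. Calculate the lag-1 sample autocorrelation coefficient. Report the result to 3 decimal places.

Mean z̄ = (0.5 + 6.5 − 5.8 − 5.2 + 0.3 + 5.3 − 4.7 − 2.7 + 3.3 + 3.0)/10 = 0.0500
Numerator Σ_{t=1}^{9}(z_t−z̄)(z_{t+1}−z̄) = -15.3425
Denominator Σ(z_t−z̄)² = 180.6050
r_1 = -15.3425 / 180.6050 = -0.085

-0.085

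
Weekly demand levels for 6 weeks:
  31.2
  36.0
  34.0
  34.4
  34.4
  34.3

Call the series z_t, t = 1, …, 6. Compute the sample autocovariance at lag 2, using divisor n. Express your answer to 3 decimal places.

Mean z̄ = (31.2 + 36.0 + 34.0 + 34.4 + 34.4 + 34.3)/6 = 34.0500
Deviations: -2.8500, 1.9500, -0.0500, 0.3500, 0.3500, 0.2500
Σ_{t=1}^{4}(z_t−z̄)(z_{t+2}−z̄) = 0.8950
γ_2 = 0.8950 / 6 = 0.149

0.149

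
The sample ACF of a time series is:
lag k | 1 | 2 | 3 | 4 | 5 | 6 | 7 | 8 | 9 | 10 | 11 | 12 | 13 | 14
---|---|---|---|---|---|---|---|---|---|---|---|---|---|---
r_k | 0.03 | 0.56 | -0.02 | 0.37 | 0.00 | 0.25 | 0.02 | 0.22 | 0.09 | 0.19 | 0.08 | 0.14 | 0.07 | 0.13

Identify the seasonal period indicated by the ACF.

2

The largest autocorrelation is r_2 = 0.56, with weaker echoes at lags 4 (0.37), 6 (0.25), 8 (0.22) and 10 (0.19); the remaining lags stay at or below 0.14.
The dominant spike at lag 2 indicates a seasonal period of 2.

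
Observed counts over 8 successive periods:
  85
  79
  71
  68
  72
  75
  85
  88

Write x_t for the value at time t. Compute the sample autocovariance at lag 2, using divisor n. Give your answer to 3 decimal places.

Mean x̄ = (85 + 79 + 71 + 68 + 72 + 75 + 85 + 88)/8 = 77.8750
Σ_{t=1}^{6}(x_t−x̄)(x_{t+2}−x̄) = -62.2813
γ_2 = -62.2813 / 8 = -7.785

-7.785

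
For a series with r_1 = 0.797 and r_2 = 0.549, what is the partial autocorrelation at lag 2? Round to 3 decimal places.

φ_{22} = (r_2 − r_1²) / (1 − r_1²)
r_1² = (0.797)² = 0.635209
Numerator = 0.549 − 0.6352 = -0.0862; denominator = 1 − 0.6352 = 0.3648
φ_{22} = -0.0862 / 0.3648 = -0.236

-0.236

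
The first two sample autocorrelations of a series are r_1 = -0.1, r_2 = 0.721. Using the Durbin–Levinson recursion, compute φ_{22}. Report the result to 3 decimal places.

φ_{22} = (r_2 − r_1²) / (1 − r_1²)
r_1² = (-0.1)² = 0.01
Numerator = 0.721 − 0.0100 = 0.7110; denominator = 1 − 0.0100 = 0.9900
φ_{22} = 0.7110 / 0.9900 = 0.718

0.718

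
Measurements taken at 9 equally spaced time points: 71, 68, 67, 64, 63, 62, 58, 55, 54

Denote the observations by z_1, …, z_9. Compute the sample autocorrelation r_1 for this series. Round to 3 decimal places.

0.651

Mean z̄ = (71 + 68 + 67 + 64 + 63 + 62 + 58 + 55 + 54)/9 = 62.4444
Numerator Σ_{t=1}^{8}(z_t−z̄)(z_{t+1}−z̄) = 178.4691
Denominator Σ(z_t−z̄)² = 274.2222
r_1 = 178.4691 / 274.2222 = 0.651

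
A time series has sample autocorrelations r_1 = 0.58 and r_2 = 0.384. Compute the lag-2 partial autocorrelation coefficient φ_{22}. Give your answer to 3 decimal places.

φ_{22} = (r_2 − r_1²) / (1 − r_1²)
r_1² = (0.58)² = 0.3364
Numerator = 0.384 − 0.3364 = 0.0476; denominator = 1 − 0.3364 = 0.6636
φ_{22} = 0.0476 / 0.6636 = 0.072

0.072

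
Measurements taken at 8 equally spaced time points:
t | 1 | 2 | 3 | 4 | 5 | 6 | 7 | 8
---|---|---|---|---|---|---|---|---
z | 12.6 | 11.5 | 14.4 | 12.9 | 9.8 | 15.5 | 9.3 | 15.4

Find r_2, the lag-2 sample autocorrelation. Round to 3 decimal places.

0.321

Mean z̄ = (12.6 + 11.5 + 14.4 + 12.9 + 9.8 + 15.5 + 9.3 + 15.4)/8 = 12.6750
Deviations from mean: -0.0750, -1.1750, 1.7250, 0.2250, -2.8750, 2.8250, -3.3750, 2.7250
Numerator Σ_{t=1}^{6}(z_t−z̄)(z_{t+2}−z̄) = 12.6838
Denominator Σ(z_t−z̄)² = 39.4750
r_2 = 12.6838 / 39.4750 = 0.321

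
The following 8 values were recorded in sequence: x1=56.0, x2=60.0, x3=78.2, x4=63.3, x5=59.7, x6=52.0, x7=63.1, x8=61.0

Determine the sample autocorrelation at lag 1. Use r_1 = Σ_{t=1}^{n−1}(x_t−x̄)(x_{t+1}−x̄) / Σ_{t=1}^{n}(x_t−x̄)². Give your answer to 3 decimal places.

0.024

Mean x̄ = (56.0 + 60.0 + 78.2 + 63.3 + 59.7 + 52.0 + 63.1 + 61.0)/8 = 61.6625
Σ(x_t−x̄)(x_{t+1}−x̄) = (9.4139) + (-27.4936) + (27.0802) + (-3.2136) + (18.9627) + (-13.8898) + (-0.9523) = 9.9073
Denominator Σ(x_t−x̄)² = 410.7188
r_1 = 9.9073 / 410.7188 = 0.024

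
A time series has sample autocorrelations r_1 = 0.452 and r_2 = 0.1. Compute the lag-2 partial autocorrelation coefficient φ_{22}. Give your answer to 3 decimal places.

φ_{22} = (r_2 − r_1²) / (1 − r_1²)
r_1² = (0.452)² = 0.204304
Numerator = 0.1 − 0.2043 = -0.1043; denominator = 1 − 0.2043 = 0.7957
φ_{22} = -0.1043 / 0.7957 = -0.131

-0.131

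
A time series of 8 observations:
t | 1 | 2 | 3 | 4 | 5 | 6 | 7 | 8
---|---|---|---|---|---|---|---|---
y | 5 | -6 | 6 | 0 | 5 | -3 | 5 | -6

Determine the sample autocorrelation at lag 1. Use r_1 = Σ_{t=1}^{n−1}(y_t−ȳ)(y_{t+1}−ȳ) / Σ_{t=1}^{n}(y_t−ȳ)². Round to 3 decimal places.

Mean ȳ = (5 − 6 + 6 + 0 + 5 − 3 + 5 − 6)/8 = 0.7500
Σ(y_t−ȳ)(y_{t+1}−ȳ) = (-28.6875) + (-35.4375) + (-3.9375) + (-3.1875) + (-15.9375) + (-15.9375) + (-28.6875) = -131.8125
Denominator Σ(y_t−ȳ)² = 187.5000
r_1 = -131.8125 / 187.5000 = -0.703

-0.703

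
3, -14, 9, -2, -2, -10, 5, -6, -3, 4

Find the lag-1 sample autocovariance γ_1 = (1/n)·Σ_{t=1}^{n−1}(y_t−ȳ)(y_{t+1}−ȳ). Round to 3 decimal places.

-27.536

Mean ȳ = (3 − 14 + 9 − 2 − 2 − 10 + 5 − 6 − 3 + 4)/10 = -1.6000
Σ_{t=1}^{9}(y_t−ȳ)(y_{t+1}−ȳ) = -275.3600
γ_1 = -275.3600 / 10 = -27.536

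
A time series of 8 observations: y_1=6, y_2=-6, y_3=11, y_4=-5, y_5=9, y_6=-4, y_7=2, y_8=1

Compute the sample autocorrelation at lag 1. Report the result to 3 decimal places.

-0.878

Mean ȳ = (6 − 6 + 11 − 5 + 9 − 4 + 2 + 1)/8 = 1.7500
Deviations from mean: 4.2500, -7.7500, 9.2500, -6.7500, 7.2500, -5.7500, 0.2500, -0.7500
Numerator Σ_{t=1}^{7}(y_t−ȳ)(y_{t+1}−ȳ) = -259.3125
Denominator Σ(y_t−ȳ)² = 295.5000
r_1 = -259.3125 / 295.5000 = -0.878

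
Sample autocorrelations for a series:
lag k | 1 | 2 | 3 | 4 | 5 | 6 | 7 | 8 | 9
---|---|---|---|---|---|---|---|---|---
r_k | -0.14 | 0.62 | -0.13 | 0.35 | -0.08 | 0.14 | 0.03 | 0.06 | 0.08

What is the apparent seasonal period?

2

The largest autocorrelation is r_2 = 0.62, with a weaker echo at lag 4 (0.35); the remaining lags stay at or below 0.14.
The dominant spike at lag 2 indicates a seasonal period of 2.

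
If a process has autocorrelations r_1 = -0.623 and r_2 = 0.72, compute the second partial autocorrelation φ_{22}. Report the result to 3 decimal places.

φ_{22} = (r_2 − r_1²) / (1 − r_1²)
r_1² = (-0.623)² = 0.388129
Numerator = 0.72 − 0.3881 = 0.3319; denominator = 1 − 0.3881 = 0.6119
φ_{22} = 0.3319 / 0.6119 = 0.542

0.542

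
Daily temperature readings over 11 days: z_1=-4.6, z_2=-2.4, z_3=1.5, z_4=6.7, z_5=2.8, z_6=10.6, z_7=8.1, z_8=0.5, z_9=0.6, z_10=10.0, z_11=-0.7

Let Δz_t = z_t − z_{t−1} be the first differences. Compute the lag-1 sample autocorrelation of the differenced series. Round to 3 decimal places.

-0.329

First differences Δz: 2.2, 3.9, 5.2, -3.9, 7.8, -2.5, -7.6, 0.1, 9.4, -10.7
Mean of differences = 0.3900
Numerator Σ(Δz_t−Δz̄)(Δz_{t+1}−Δz̄) = -127.7281
Denominator Σ(Δz_t−Δz̄)² = 388.4890
r_1(Δz) = -127.7281 / 388.4890 = -0.329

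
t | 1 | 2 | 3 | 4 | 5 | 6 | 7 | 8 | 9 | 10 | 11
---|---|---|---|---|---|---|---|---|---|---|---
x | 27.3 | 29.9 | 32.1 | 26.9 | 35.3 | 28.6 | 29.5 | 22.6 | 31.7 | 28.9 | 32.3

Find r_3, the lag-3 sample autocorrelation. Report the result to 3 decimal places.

-0.488

Mean x̄ = (27.3 + 29.9 + 32.1 + 26.9 + 35.3 + 28.6 + 29.5 + 22.6 + 31.7 + 28.9 + 32.3)/11 = 29.5545
Numerator Σ_{t=1}^{8}(x_t−x̄)(x_{t+3}−x̄) = -55.3780
Denominator Σ(x_t−x̄)² = 113.5873
r_3 = -55.3780 / 113.5873 = -0.488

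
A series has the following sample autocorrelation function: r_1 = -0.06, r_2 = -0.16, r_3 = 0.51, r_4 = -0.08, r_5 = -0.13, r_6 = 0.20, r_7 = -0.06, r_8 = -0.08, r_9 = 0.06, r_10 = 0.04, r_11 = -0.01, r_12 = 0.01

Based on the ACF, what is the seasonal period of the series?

3

The largest autocorrelation is r_3 = 0.51, with a weaker echo at lag 6 (0.20); the remaining lags stay at or below 0.06.
The dominant spike at lag 3 indicates a seasonal period of 3.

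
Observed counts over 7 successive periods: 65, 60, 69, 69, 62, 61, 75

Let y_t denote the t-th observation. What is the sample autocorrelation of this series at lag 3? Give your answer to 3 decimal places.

0.189

Mean ȳ = (65 + 60 + 69 + 69 + 62 + 61 + 75)/7 = 65.8571
Deviations from mean: -0.8571, -5.8571, 3.1429, 3.1429, -3.8571, -4.8571, 9.1429
Σ(y_t−ȳ)(y_{t+3}−ȳ) = (-2.6939) + (22.5918) + (-15.2653) + (28.7347) = 33.3673
Denominator Σ(y_t−ȳ)² = 176.8571
r_3 = 33.3673 / 176.8571 = 0.189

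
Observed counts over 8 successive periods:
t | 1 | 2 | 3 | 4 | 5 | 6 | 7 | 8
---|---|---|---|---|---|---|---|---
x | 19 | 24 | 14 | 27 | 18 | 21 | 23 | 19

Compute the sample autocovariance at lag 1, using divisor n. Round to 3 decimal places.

-11.346

Mean x̄ = (19 + 24 + 14 + 27 + 18 + 21 + 23 + 19)/8 = 20.6250
Σ_{t=1}^{7}(x_t−x̄)(x_{t+1}−x̄) = -90.7656
γ_1 = -90.7656 / 8 = -11.346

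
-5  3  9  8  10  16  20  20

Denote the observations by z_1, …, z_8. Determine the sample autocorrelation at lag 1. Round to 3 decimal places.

Mean z̄ = (-5 + 3 + 9 + 8 + 10 + 16 + 20 + 20)/8 = 10.1250
Deviations from mean: -15.1250, -7.1250, -1.1250, -2.1250, -0.1250, 5.8750, 9.8750, 9.8750
Σ(z_t−z̄)(z_{t+1}−z̄) = (107.7656) + (8.0156) + (2.3906) + (0.2656) + (-0.7344) + (58.0156) + (97.5156) = 273.2344
Denominator Σ(z_t−z̄)² = 514.8750
r_1 = 273.2344 / 514.8750 = 0.531

0.531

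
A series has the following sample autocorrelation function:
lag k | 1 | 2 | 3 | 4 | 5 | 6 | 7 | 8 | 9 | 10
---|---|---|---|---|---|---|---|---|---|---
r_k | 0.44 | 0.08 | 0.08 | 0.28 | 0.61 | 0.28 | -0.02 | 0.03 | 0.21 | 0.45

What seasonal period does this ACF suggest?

5

The largest autocorrelation is r_5 = 0.61, with a weaker echo at lag 10 (0.45); the remaining lags stay at or below 0.44. The elevated value at lag 1 (0.44), dropping to 0.08 at lag 2, reflects decaying short-term dependence rather than seasonality.
The dominant spike at lag 5 indicates a seasonal period of 5.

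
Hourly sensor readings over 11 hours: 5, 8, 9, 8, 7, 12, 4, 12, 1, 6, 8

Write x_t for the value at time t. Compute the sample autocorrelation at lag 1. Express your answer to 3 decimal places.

-0.510

Mean x̄ = (5 + 8 + 9 + 8 + 7 + 12 + 4 + 12 + 1 + 6 + 8)/11 = 7.2727
Numerator Σ_{t=1}^{10}(x_t−x̄)(x_{t+1}−x̄) = -54.1653
Denominator Σ(x_t−x̄)² = 106.1818
r_1 = -54.1653 / 106.1818 = -0.510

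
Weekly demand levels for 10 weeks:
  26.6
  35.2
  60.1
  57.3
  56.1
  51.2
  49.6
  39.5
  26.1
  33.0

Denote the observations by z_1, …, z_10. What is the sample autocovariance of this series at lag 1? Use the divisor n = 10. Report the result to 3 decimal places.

77.815

Mean z̄ = (26.6 + 35.2 + 60.1 + 57.3 + 56.1 + 51.2 + 49.6 + 39.5 + 26.1 + 33.0)/10 = 43.4700
Σ_{t=1}^{9}(z_t−z̄)(z_{t+1}−z̄) = 778.1521
γ_1 = 778.1521 / 10 = 77.815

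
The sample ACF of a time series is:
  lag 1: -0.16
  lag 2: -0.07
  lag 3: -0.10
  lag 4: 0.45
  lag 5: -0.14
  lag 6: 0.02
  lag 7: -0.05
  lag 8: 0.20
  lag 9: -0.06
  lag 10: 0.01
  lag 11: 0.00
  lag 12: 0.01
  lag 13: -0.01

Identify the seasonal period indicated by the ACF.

The largest autocorrelation is r_4 = 0.45, with a weaker echo at lag 8 (0.20); the remaining lags stay at or below 0.02.
The dominant spike at lag 4 indicates a seasonal period of 4.

4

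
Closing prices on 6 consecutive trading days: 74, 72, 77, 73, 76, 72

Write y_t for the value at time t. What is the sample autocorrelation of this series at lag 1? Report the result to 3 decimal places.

Mean ȳ = (74 + 72 + 77 + 73 + 76 + 72)/6 = 74.0000
Σ(y_t−ȳ)(y_{t+1}−ȳ) = (0.0000) + (-6.0000) + (-3.0000) + (-2.0000) + (-4.0000) = -15.0000
Denominator Σ(y_t−ȳ)² = 22.0000
r_1 = -15.0000 / 22.0000 = -0.682

-0.682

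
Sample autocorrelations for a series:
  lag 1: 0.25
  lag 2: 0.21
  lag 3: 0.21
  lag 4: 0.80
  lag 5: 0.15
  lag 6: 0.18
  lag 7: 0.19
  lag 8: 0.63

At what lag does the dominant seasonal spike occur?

4

The largest autocorrelation is r_4 = 0.80, with a weaker echo at lag 8 (0.63); the remaining lags stay at or below 0.25. The elevated value at lag 1 (0.25), dropping to 0.21 at lag 2, reflects decaying short-term dependence rather than seasonality.
The dominant spike at lag 4 indicates a seasonal period of 4.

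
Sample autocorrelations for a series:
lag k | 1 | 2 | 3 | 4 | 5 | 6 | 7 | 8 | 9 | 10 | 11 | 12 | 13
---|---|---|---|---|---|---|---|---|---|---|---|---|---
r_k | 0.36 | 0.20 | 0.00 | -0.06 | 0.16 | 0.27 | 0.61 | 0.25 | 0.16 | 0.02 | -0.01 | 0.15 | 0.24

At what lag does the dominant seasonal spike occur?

The largest autocorrelation is r_7 = 0.61; the remaining lags stay at or below 0.36. The elevated value at lag 1 (0.36), dropping to 0.20 at lag 2, reflects decaying short-term dependence rather than seasonality.
The dominant spike at lag 7 indicates a seasonal period of 7.

7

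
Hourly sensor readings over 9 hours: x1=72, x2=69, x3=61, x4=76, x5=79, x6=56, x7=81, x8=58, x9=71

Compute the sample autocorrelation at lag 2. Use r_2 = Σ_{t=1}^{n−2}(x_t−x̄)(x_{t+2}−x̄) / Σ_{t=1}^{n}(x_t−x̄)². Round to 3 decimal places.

0.137

Mean x̄ = (72 + 69 + 61 + 76 + 79 + 56 + 81 + 58 + 71)/9 = 69.2222
Numerator Σ_{t=1}^{7}(x_t−x̄)(x_{t+2}−x̄) = 90.1235
Denominator Σ(x_t−x̄)² = 659.5556
r_2 = 90.1235 / 659.5556 = 0.137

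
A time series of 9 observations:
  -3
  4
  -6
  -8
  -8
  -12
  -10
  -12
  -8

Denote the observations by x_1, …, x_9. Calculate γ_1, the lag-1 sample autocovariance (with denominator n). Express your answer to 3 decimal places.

10.556

Mean x̄ = (-3 + 4 − 6 − 8 − 8 − 12 − 10 − 12 − 8)/9 = -7.0000
Σ_{t=1}^{8}(x_t−x̄)(x_{t+1}−x̄) = 95.0000
γ_1 = 95.0000 / 9 = 10.556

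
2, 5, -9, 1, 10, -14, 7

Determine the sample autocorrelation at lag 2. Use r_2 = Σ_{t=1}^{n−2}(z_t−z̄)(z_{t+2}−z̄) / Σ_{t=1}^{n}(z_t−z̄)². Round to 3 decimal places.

-0.105

Mean z̄ = (2 + 5 − 9 + 1 + 10 − 14 + 7)/7 = 0.2857
Deviations from mean: 1.7143, 4.7143, -9.2857, 0.7143, 9.7143, -14.2857, 6.7143
Σ(z_t−z̄)(z_{t+2}−z̄) = (-15.9184) + (3.3673) + (-90.2041) + (-10.2041) + (65.2245) = -47.7347
Denominator Σ(z_t−z̄)² = 455.4286
r_2 = -47.7347 / 455.4286 = -0.105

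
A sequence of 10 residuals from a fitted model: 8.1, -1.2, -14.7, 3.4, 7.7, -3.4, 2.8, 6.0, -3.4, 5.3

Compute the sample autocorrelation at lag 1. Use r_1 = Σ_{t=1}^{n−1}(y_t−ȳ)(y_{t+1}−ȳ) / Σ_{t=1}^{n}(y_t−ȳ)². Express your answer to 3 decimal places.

-0.163

Mean ȳ = (8.1 − 1.2 − 14.7 + 3.4 + 7.7 − 3.4 + 2.8 + 6.0 − 3.4 + 5.3)/10 = 1.0600
Numerator Σ_{t=1}^{9}(y_t−ȳ)(y_{t+1}−ȳ) = -71.3556
Denominator Σ(y_t−ȳ)² = 437.8040
r_1 = -71.3556 / 437.8040 = -0.163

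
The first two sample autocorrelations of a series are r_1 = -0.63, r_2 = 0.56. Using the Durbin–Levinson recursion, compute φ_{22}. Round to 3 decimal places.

0.270

φ_{22} = (r_2 − r_1²) / (1 − r_1²)
r_1² = (-0.63)² = 0.3969
Numerator = 0.56 − 0.3969 = 0.1631; denominator = 1 − 0.3969 = 0.6031
φ_{22} = 0.1631 / 0.6031 = 0.270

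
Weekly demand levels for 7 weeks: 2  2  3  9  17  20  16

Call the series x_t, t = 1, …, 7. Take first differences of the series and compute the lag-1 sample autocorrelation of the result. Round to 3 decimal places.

First differences Δx: 0, 1, 6, 8, 3, -4
Mean of differences = 2.3333
Numerator Σ(Δx_t−Δx̄)(Δx_{t+1}−Δx̄) = 18.5556
Denominator Σ(Δx_t−Δx̄)² = 93.3333
r_1(Δx) = 18.5556 / 93.3333 = 0.199

0.199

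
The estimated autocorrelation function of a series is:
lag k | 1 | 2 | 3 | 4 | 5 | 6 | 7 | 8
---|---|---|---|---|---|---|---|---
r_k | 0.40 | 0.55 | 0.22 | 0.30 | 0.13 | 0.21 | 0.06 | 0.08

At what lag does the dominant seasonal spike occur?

The largest autocorrelation is r_2 = 0.55; the remaining lags stay at or below 0.40.
The dominant spike at lag 2 indicates a seasonal period of 2.

2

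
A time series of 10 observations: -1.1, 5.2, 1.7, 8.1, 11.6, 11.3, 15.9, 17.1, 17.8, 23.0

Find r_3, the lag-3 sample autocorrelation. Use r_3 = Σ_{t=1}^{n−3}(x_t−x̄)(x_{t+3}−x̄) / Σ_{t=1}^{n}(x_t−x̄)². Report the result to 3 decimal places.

0.150

Mean x̄ = (-1.1 + 5.2 + 1.7 + 8.1 + 11.6 + 11.3 + 15.9 + 17.1 + 17.8 + 23.0)/10 = 11.0600
Numerator Σ_{t=1}^{7}(x_t−x̄)(x_{t+3}−x̄) = 78.9252
Denominator Σ(x_t−x̄)² = 526.8240
r_3 = 78.9252 / 526.8240 = 0.150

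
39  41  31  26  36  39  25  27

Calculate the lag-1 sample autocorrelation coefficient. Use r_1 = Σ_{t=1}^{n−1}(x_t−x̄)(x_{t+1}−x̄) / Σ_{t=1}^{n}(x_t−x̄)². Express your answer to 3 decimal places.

Mean x̄ = (39 + 41 + 31 + 26 + 36 + 39 + 25 + 27)/8 = 33.0000
Numerator Σ_{t=1}^{7}(x_t−x̄)(x_{t+1}−x̄) = 43.0000
Denominator Σ(x_t−x̄)² = 298.0000
r_1 = 43.0000 / 298.0000 = 0.144

0.144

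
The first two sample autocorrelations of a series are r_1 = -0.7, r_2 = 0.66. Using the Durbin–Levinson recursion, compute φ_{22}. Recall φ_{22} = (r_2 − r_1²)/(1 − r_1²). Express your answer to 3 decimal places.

φ_{22} = (r_2 − r_1²) / (1 − r_1²)
r_1² = (-0.7)² = 0.49
Numerator = 0.66 − 0.4900 = 0.1700; denominator = 1 − 0.4900 = 0.5100
φ_{22} = 0.1700 / 0.5100 = 0.333

0.333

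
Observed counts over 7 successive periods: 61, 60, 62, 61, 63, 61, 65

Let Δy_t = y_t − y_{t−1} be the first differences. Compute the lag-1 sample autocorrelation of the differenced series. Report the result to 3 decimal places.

-0.699

First differences Δy: -1, 2, -1, 2, -2, 4
Mean of differences = 0.6667
Numerator Σ(Δy_t−Δȳ)(Δy_{t+1}−Δȳ) = -19.1111
Denominator Σ(Δy_t−Δȳ)² = 27.3333
r_1(Δy) = -19.1111 / 27.3333 = -0.699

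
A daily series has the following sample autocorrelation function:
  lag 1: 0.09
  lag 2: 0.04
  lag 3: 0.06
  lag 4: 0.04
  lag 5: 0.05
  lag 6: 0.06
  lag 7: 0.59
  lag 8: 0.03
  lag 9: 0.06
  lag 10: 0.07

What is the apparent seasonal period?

7

The largest autocorrelation is r_7 = 0.59; the remaining lags stay at or below 0.09.
The dominant spike at lag 7 indicates a seasonal period of 7.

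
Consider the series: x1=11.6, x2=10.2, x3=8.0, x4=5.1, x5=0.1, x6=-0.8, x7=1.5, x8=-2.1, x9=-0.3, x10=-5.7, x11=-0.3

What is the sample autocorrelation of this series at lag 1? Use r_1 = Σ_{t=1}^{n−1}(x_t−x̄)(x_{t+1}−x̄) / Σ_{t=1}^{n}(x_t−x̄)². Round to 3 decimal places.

0.648

Mean x̄ = (11.6 + 10.2 + 8.0 + 5.1 + 0.1 − 0.8 + 1.5 − 2.1 − 0.3 − 5.7 − 0.3)/11 = 2.4818
Numerator Σ_{t=1}^{10}(x_t−x̄)(x_{t+1}−x̄) = 194.9815
Denominator Σ(x_t−x̄)² = 300.8364
r_1 = 194.9815 / 300.8364 = 0.648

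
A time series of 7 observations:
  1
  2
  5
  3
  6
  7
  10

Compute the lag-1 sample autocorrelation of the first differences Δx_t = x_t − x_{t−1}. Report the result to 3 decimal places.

-0.654

First differences Δx: 1, 3, -2, 3, 1, 3
Mean of differences = 1.5000
Numerator Σ(Δx_t−Δx̄)(Δx_{t+1}−Δx̄) = -12.7500
Denominator Σ(Δx_t−Δx̄)² = 19.5000
r_1(Δx) = -12.7500 / 19.5000 = -0.654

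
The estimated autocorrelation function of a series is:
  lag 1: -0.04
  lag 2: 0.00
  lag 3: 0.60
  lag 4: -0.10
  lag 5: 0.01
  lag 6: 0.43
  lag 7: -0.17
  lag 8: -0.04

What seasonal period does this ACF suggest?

3

The largest autocorrelation is r_3 = 0.60, with a weaker echo at lag 6 (0.43); the remaining lags stay at or below 0.01.
The dominant spike at lag 3 indicates a seasonal period of 3.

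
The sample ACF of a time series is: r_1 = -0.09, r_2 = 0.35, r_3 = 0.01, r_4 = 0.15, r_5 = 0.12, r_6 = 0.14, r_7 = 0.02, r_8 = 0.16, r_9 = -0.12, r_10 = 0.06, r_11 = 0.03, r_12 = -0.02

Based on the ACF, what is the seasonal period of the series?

The largest autocorrelation is r_2 = 0.35, with weaker echoes at lags 4 (0.15) and 8 (0.16); the remaining lags stay at or below 0.14.
The dominant spike at lag 2 indicates a seasonal period of 2.

2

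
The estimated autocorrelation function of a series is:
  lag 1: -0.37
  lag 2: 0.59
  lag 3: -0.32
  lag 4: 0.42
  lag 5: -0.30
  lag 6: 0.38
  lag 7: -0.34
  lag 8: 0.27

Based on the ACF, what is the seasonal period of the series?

The largest autocorrelation is r_2 = 0.59, with weaker echoes at lags 4 (0.42), 6 (0.38) and 8 (0.27); the remaining lags stay at or below -0.30.
The dominant spike at lag 2 indicates a seasonal period of 2.

2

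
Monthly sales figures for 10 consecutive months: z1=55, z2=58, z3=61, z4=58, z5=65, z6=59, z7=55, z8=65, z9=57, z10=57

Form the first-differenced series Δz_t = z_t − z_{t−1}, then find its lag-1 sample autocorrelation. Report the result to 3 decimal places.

-0.545

First differences Δz: 3, 3, -3, 7, -6, -4, 10, -8, 0
Mean of differences = 0.2222
Numerator Σ(Δz_t−Δz̄)(Δz_{t+1}−Δz̄) = -158.8272
Denominator Σ(Δz_t−Δz̄)² = 291.5556
r_1(Δz) = -158.8272 / 291.5556 = -0.545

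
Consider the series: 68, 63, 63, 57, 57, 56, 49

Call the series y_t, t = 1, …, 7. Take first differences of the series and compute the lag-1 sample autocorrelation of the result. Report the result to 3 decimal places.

-0.496

First differences Δy: -5, 0, -6, 0, -1, -7
Mean of differences = -3.1667
Numerator Σ(Δy_t−Δȳ)(Δy_{t+1}−Δȳ) = -25.1944
Denominator Σ(Δy_t−Δȳ)² = 50.8333
r_1(Δy) = -25.1944 / 50.8333 = -0.496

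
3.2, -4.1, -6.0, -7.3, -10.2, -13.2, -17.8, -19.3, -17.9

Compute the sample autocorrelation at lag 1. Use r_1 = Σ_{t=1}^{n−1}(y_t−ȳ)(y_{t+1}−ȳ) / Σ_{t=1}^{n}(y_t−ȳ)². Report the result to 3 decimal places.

Mean ȳ = (3.2 − 4.1 − 6.0 − 7.3 − 10.2 − 13.2 − 17.8 − 19.3 − 17.9)/9 = -10.2889
Numerator Σ_{t=1}^{8}(y_t−ȳ)(y_{t+1}−ȳ) = 280.9843
Denominator Σ(y_t−ȳ)² = 451.6089
r_1 = 280.9843 / 451.6089 = 0.622

0.622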